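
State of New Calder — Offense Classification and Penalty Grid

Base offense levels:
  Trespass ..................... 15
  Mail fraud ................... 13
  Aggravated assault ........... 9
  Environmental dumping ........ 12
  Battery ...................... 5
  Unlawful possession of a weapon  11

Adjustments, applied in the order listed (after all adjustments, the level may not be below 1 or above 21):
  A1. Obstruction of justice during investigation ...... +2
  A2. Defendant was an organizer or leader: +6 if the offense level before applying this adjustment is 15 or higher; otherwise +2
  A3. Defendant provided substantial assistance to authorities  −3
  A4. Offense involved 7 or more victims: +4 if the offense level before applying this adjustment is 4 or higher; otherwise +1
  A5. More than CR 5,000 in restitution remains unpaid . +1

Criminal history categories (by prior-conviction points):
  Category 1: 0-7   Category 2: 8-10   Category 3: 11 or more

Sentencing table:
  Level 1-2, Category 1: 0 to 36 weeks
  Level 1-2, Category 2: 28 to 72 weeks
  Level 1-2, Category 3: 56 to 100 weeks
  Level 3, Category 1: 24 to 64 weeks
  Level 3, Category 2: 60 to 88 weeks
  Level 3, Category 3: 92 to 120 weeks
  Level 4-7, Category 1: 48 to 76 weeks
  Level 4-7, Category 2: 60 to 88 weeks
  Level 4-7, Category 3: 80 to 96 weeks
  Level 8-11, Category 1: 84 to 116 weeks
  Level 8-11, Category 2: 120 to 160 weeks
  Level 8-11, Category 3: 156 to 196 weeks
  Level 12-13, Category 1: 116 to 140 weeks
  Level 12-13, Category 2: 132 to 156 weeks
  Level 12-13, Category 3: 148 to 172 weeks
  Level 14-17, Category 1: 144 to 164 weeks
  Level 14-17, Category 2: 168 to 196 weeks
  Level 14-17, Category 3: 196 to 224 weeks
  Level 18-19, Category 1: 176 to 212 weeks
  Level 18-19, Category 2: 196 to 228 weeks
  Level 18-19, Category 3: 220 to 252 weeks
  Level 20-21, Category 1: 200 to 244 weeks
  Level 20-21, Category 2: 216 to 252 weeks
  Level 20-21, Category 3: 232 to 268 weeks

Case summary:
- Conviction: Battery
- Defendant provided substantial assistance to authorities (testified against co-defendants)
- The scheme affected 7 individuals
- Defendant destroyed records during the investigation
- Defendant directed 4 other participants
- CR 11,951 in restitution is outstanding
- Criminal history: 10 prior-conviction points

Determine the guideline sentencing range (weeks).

Base offense level for battery: 5.
A1 applies: 5 + 2 = 7.
A2 applies (level before this adjustment is 7 < 15, so +2): 7 + 2 = 9.
A3 applies: 9 − 3 = 6.
A4 applies (level before this adjustment is 6 ≥ 4, so +4): 6 + 4 = 10.
A5 applies: 10 + 1 = 11.
Final offense level: 11.
Criminal history: 10 prior points → Category 2 (8-10).
Level 11 falls in the 8-11 band.
Grid: Level 8-11 × Category 2 = 120-160 weeks.

120-160 weeks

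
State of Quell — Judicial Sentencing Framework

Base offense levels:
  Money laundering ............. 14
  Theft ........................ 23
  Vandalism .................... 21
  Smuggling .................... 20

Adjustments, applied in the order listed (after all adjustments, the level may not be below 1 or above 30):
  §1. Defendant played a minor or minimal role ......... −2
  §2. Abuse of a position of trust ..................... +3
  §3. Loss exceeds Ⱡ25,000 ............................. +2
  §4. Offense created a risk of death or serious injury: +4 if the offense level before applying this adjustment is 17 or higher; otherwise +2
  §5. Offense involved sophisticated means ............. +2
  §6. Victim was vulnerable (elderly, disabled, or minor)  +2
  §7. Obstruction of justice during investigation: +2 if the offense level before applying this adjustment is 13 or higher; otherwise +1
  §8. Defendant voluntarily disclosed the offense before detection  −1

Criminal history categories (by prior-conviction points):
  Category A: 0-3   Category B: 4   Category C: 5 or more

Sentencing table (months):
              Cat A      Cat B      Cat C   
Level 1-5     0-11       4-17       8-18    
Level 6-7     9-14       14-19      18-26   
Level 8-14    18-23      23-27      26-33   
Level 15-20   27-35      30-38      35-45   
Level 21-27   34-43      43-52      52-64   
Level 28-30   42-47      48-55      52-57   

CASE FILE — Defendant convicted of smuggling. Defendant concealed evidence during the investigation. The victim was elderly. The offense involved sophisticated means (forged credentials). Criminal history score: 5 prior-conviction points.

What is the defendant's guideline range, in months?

Base offense level for smuggling: 20.
§2 does not apply.
§3 does not apply.
§4 does not apply.
§5 applies: 20 + 2 = 22.
§6 applies: 22 + 2 = 24.
§7 applies (level before this adjustment is 24 ≥ 13, so +2): 24 + 2 = 26.
Final offense level: 26.
Criminal history: 5 prior points → Category C (5+).
Level 26 falls in the 21-27 band.
Grid: Level 21-27 × Category C = 52-64 months.

52-64 months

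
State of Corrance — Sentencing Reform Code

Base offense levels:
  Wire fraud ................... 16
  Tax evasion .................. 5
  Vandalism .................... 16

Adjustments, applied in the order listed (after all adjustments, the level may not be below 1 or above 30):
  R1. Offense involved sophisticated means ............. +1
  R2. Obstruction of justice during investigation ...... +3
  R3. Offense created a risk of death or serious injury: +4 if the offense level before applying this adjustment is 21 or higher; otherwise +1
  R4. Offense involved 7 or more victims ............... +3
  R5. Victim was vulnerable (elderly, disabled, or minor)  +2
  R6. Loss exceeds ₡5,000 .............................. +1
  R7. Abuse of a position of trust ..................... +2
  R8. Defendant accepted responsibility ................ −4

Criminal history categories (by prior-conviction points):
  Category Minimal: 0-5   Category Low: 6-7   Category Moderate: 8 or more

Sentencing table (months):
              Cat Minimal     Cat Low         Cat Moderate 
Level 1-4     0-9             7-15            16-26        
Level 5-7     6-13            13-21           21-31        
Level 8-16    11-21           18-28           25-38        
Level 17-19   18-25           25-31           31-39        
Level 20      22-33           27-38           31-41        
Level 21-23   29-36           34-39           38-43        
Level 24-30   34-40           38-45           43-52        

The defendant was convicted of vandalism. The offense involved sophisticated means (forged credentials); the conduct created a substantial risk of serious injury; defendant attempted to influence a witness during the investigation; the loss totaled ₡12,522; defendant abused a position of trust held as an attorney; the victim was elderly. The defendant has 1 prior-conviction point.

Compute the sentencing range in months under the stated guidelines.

Base offense level for vandalism: 16.
R1 applies: 16 + 1 = 17.
R2 applies: 17 + 3 = 20.
R3 applies (level before this adjustment is 20 < 21, so +1): 20 + 1 = 21.
R4 does not apply.
R5 applies: 21 + 2 = 23.
R6 applies: 23 + 1 = 24.
R7 applies: 24 + 2 = 26.
R8 does not apply.
Final offense level: 26.
Criminal history: 1 prior point → Category Minimal (0-5).
Level 26 falls in the 24-30 band.
Grid: Level 24-30 × Category Minimal = 34-40 months.

34-40 months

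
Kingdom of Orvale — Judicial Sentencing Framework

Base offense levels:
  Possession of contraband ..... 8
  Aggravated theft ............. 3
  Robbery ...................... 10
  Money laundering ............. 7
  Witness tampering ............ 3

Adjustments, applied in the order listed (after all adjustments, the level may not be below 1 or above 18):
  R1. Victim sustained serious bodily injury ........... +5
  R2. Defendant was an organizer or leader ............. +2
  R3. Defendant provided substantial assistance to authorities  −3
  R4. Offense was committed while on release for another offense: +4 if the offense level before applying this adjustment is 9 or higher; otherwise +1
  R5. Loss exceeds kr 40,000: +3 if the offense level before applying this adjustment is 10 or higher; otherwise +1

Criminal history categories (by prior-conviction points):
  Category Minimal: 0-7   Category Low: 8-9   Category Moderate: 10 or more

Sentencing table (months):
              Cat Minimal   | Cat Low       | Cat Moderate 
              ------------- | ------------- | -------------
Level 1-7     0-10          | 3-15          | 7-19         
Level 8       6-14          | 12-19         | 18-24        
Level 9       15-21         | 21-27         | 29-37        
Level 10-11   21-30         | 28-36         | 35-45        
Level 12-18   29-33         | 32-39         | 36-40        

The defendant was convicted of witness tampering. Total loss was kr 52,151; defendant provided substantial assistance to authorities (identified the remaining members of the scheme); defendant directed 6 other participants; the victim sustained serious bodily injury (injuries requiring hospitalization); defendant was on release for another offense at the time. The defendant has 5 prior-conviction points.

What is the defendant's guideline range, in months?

Base offense level for witness tampering: 3.
R1 applies: 3 + 5 = 8.
R2 applies: 8 + 2 = 10.
R3 applies: 10 − 3 = 7.
R4 applies (level before this adjustment is 7 < 9, so +1): 7 + 1 = 8.
R5 applies (level before this adjustment is 8 < 10, so +1): 8 + 1 = 9.
Final offense level: 9.
Criminal history: 5 prior points → Category Minimal (0-7).
Level 9 falls in the 9 band.
Grid: Level 9 × Category Minimal = 15-21 months.

15-21 months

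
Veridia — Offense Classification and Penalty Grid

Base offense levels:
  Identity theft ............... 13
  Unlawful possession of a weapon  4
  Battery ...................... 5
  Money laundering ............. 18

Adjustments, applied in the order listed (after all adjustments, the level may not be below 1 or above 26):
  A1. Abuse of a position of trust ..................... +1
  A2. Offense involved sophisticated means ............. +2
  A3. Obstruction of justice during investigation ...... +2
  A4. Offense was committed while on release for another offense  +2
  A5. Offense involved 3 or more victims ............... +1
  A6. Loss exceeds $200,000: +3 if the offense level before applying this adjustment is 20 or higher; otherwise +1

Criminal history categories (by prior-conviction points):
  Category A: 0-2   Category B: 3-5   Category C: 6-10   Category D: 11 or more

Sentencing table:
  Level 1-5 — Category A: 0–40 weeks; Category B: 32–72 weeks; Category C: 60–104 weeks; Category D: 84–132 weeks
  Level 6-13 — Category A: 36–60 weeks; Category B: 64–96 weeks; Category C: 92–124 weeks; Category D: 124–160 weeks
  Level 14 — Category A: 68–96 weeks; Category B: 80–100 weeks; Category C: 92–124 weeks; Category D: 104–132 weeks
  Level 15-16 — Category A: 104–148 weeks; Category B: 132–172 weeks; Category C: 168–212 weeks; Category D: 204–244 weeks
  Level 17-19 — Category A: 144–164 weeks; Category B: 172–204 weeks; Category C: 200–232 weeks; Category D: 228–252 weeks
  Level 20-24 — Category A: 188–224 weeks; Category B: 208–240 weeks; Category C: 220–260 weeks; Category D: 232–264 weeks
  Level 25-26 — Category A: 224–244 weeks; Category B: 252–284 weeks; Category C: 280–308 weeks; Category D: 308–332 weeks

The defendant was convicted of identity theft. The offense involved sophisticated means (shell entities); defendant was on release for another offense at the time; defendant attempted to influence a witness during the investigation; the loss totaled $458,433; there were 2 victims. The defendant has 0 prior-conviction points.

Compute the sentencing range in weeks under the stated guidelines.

188-224 weeks

Base offense level for identity theft: 13.
A1 does not apply.
A2 applies: 13 + 2 = 15.
A3 applies: 15 + 2 = 17.
A4 applies: 17 + 2 = 19.
A6 applies (level before this adjustment is 19 < 20, so +1): 19 + 1 = 20.
Final offense level: 20.
Criminal history: 0 prior points → Category A (0-2).
Level 20 falls in the 20-24 band.
Grid: Level 20-24 × Category A = 188-224 weeks.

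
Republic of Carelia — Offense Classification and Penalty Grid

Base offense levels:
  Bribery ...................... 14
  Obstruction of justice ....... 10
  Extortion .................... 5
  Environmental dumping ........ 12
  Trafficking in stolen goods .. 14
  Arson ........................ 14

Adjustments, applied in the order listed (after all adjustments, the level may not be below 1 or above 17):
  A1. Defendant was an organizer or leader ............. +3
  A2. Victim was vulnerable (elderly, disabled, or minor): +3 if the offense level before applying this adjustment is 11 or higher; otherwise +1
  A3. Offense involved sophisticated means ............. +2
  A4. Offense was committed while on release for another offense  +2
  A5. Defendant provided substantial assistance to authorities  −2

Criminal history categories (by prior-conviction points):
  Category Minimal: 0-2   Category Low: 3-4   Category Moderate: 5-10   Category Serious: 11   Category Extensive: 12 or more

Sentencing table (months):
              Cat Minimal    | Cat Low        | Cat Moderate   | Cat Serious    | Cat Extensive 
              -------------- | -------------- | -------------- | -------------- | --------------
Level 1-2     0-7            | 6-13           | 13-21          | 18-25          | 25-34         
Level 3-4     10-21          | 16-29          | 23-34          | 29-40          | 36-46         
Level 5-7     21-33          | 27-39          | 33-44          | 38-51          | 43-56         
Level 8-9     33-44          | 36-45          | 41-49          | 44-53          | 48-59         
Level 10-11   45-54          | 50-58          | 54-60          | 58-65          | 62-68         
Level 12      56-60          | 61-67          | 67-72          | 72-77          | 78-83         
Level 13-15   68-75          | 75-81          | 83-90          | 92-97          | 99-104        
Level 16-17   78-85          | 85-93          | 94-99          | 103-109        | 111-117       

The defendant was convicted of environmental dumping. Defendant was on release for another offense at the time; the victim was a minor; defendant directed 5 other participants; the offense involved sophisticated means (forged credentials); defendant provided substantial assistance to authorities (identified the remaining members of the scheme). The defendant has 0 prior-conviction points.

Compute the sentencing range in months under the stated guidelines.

78-85 months

Base offense level for environmental dumping: 12.
A1 applies: 12 + 3 = 15.
A2 applies (level before this adjustment is 15 ≥ 11, so +3): 15 + 3 = 18.
A3 applies: 18 + 2 = 20.
A4 applies: 20 + 2 = 22.
A5 applies: 22 − 2 = 20.
Level 20 exceeds the maximum of 17; capped at 17.
Final offense level: 17.
Criminal history: 0 prior points → Category Minimal (0-2).
Level 17 falls in the 16-17 band.
Grid: Level 16-17 × Category Minimal = 78-85 months.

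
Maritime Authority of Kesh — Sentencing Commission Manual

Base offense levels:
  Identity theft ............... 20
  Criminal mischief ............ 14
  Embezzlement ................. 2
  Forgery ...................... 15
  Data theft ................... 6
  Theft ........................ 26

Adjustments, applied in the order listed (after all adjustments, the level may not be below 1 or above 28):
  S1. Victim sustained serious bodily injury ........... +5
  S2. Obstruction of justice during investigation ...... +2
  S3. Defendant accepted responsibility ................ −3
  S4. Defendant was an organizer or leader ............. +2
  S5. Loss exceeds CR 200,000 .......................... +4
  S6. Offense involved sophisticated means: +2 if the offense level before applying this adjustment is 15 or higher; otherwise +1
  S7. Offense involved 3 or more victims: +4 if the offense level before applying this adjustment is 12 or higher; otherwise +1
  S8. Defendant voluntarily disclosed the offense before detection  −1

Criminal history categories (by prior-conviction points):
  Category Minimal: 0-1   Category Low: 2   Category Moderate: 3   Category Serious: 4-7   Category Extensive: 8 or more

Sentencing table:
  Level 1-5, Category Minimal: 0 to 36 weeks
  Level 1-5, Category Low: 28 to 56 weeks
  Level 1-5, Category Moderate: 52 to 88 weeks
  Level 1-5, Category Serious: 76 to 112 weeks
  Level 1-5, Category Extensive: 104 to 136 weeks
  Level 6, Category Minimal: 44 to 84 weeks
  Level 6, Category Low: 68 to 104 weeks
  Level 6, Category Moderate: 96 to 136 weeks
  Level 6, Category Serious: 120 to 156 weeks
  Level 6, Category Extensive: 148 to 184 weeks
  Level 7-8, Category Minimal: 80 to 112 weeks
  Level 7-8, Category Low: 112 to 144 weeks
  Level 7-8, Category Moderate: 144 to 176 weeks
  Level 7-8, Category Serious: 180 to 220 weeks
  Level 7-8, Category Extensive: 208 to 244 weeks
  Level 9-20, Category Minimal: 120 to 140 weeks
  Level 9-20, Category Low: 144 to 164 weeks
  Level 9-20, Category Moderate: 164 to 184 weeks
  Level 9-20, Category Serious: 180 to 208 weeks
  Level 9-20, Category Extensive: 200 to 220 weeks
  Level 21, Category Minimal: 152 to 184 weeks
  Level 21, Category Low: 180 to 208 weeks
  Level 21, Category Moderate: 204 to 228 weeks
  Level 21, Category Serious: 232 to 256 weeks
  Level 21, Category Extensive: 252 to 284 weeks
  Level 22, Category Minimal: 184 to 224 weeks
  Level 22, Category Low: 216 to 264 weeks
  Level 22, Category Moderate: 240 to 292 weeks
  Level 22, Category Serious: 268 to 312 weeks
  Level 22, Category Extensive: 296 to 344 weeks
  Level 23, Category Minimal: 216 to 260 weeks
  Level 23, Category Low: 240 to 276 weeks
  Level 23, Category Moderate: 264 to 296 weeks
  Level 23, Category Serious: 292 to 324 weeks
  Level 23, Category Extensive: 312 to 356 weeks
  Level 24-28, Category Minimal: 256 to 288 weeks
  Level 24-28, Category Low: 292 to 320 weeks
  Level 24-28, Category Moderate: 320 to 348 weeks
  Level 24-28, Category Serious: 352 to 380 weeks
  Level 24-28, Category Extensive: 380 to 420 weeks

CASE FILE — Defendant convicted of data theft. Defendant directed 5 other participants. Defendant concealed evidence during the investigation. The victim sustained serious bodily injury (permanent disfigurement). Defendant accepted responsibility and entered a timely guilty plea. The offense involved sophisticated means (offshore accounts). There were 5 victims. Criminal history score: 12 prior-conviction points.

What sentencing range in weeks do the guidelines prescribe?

200-220 weeks

Base offense level for data theft: 6.
S1 applies: 6 + 5 = 11.
S2 applies: 11 + 2 = 13.
S3 applies: 13 − 3 = 10.
S4 applies: 10 + 2 = 12.
S5 does not apply.
S6 applies (level before this adjustment is 12 < 15, so +1): 12 + 1 = 13.
S7 applies (level before this adjustment is 13 ≥ 12, so +4): 13 + 4 = 17.
Final offense level: 17.
Criminal history: 12 prior points → Category Extensive (8+).
Level 17 falls in the 9-20 band.
Grid: Level 9-20 × Category Extensive = 200-220 weeks.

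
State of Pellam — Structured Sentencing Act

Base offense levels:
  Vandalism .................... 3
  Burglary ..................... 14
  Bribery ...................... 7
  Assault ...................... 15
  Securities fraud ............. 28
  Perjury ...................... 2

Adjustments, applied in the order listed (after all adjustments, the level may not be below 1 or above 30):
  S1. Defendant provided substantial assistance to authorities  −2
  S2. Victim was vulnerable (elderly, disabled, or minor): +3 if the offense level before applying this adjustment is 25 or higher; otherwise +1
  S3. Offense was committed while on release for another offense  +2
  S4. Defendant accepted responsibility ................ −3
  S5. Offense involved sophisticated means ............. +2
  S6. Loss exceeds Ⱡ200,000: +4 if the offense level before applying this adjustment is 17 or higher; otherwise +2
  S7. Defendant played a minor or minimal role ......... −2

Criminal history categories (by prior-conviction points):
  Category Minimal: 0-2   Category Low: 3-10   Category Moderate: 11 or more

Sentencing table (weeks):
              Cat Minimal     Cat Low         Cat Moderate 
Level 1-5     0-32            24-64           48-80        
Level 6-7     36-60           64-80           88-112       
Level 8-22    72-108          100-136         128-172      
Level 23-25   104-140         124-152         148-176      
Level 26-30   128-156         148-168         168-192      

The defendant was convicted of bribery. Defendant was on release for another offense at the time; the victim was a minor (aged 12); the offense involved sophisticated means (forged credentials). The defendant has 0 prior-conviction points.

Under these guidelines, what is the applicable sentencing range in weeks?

72-108 weeks

Base offense level for bribery: 7.
S1 does not apply.
S2 applies (level before this adjustment is 7 < 25, so +1): 7 + 1 = 8.
S3 applies: 8 + 2 = 10.
S4 does not apply.
S5 applies: 10 + 2 = 12.
S7 does not apply.
Final offense level: 12.
Criminal history: 0 prior points → Category Minimal (0-2).
Level 12 falls in the 8-22 band.
Grid: Level 8-22 × Category Minimal = 72-108 weeks.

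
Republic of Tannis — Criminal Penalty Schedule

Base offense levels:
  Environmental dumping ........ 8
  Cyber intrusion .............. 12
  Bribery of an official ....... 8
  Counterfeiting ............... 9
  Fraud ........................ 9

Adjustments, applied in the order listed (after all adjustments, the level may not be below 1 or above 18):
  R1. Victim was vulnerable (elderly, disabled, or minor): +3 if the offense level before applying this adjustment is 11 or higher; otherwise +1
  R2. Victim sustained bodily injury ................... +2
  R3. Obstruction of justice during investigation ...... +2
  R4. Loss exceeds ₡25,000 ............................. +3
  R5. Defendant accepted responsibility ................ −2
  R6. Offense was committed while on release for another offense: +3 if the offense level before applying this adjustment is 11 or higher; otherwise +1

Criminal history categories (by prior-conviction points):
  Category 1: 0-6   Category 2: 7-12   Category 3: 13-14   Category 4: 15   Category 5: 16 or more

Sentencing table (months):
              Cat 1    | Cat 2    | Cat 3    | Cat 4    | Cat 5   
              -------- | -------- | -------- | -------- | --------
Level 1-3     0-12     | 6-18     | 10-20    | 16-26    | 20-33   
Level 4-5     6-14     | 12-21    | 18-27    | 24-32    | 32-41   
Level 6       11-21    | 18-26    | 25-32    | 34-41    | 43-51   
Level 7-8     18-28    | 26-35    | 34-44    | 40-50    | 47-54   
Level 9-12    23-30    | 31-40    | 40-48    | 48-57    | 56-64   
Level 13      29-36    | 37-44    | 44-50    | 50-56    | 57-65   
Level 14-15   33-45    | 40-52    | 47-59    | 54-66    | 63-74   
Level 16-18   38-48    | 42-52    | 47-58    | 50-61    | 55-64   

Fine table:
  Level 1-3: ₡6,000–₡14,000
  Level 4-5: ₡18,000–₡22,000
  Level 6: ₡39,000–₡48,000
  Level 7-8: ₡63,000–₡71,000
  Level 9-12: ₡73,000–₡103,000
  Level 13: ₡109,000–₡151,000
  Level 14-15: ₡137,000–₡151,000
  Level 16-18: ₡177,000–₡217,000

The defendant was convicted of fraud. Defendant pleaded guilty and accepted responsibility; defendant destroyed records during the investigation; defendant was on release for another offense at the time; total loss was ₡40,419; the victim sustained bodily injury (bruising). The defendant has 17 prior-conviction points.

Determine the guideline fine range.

₡177,000–₡217,000

Base offense level for fraud: 9.
R2 applies: 9 + 2 = 11.
R3 applies: 11 + 2 = 13.
R4 applies: 13 + 3 = 16.
R5 applies: 16 − 2 = 14.
R6 applies (level before this adjustment is 14 ≥ 11, so +3): 14 + 3 = 17.
Final offense level: 17.
Level 17 falls in the 16-18 band.
Fine table: Level 16-18 → ₡177,000–₡217,000.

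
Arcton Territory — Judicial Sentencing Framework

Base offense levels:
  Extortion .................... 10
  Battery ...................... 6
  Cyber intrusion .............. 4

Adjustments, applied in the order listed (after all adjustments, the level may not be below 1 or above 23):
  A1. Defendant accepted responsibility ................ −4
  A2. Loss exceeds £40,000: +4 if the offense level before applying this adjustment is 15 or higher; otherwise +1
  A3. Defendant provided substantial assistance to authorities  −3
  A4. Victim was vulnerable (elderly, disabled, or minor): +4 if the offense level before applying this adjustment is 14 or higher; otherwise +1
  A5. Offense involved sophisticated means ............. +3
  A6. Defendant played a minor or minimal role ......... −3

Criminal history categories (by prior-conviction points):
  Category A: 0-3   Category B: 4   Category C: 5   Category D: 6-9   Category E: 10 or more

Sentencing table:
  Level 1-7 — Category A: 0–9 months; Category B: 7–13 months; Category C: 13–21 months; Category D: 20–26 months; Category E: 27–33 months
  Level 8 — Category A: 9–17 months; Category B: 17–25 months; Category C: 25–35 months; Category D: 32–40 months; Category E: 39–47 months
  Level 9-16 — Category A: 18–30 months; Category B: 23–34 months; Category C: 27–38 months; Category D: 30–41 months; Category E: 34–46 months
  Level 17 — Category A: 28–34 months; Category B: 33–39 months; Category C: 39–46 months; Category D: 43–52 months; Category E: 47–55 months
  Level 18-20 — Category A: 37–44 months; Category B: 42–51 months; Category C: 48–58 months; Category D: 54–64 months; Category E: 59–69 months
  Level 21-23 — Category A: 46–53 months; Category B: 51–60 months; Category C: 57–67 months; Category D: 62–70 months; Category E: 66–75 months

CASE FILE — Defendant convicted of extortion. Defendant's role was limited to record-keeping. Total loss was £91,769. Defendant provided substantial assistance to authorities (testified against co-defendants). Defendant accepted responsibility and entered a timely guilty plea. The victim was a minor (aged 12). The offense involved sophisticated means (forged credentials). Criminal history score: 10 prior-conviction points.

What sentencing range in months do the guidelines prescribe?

27-33 months

Base offense level for extortion: 10.
A1 applies: 10 − 4 = 6.
A2 applies (level before this adjustment is 6 < 15, so +1): 6 + 1 = 7.
A3 applies: 7 − 3 = 4.
A4 applies (level before this adjustment is 4 < 14, so +1): 4 + 1 = 5.
A5 applies: 5 + 3 = 8.
A6 applies: 8 − 3 = 5.
Final offense level: 5.
Criminal history: 10 prior points → Category E (10+).
Level 5 falls in the 1-7 band.
Grid: Level 1-7 × Category E = 27-33 months.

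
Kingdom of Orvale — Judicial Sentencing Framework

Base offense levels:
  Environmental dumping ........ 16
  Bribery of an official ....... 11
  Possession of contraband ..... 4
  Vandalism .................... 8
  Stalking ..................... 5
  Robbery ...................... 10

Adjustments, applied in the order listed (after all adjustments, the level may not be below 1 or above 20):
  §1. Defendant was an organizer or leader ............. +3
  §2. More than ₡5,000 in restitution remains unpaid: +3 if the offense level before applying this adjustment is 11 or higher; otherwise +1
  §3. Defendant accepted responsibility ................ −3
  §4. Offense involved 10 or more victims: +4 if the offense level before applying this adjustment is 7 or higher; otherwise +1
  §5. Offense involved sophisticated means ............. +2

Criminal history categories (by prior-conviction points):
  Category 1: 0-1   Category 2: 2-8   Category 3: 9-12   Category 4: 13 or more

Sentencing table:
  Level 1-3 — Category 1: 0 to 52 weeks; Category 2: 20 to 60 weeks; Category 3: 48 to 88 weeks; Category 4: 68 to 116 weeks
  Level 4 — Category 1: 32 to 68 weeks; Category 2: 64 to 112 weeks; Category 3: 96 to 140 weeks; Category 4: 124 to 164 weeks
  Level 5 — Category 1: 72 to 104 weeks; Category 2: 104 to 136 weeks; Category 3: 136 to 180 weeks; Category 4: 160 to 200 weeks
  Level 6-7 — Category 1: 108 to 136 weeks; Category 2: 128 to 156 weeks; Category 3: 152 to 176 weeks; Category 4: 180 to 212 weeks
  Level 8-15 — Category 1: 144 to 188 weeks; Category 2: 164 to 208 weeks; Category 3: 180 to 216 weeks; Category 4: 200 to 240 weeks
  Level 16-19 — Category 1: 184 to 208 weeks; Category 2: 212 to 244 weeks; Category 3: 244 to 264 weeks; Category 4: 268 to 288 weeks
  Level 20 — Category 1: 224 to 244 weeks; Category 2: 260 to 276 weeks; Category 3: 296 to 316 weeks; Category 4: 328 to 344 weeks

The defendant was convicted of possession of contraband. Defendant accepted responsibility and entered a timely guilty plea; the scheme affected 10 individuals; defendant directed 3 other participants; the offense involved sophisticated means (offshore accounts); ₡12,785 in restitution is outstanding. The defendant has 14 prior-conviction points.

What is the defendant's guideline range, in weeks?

Base offense level for possession of contraband: 4.
§1 applies: 4 + 3 = 7.
§2 applies (level before this adjustment is 7 < 11, so +1): 7 + 1 = 8.
§3 applies: 8 − 3 = 5.
§4 applies (level before this adjustment is 5 < 7, so +1): 5 + 1 = 6.
§5 applies: 6 + 2 = 8.
Final offense level: 8.
Criminal history: 14 prior points → Category 4 (13+).
Level 8 falls in the 8-15 band.
Grid: Level 8-15 × Category 4 = 200-240 weeks.

200-240 weeks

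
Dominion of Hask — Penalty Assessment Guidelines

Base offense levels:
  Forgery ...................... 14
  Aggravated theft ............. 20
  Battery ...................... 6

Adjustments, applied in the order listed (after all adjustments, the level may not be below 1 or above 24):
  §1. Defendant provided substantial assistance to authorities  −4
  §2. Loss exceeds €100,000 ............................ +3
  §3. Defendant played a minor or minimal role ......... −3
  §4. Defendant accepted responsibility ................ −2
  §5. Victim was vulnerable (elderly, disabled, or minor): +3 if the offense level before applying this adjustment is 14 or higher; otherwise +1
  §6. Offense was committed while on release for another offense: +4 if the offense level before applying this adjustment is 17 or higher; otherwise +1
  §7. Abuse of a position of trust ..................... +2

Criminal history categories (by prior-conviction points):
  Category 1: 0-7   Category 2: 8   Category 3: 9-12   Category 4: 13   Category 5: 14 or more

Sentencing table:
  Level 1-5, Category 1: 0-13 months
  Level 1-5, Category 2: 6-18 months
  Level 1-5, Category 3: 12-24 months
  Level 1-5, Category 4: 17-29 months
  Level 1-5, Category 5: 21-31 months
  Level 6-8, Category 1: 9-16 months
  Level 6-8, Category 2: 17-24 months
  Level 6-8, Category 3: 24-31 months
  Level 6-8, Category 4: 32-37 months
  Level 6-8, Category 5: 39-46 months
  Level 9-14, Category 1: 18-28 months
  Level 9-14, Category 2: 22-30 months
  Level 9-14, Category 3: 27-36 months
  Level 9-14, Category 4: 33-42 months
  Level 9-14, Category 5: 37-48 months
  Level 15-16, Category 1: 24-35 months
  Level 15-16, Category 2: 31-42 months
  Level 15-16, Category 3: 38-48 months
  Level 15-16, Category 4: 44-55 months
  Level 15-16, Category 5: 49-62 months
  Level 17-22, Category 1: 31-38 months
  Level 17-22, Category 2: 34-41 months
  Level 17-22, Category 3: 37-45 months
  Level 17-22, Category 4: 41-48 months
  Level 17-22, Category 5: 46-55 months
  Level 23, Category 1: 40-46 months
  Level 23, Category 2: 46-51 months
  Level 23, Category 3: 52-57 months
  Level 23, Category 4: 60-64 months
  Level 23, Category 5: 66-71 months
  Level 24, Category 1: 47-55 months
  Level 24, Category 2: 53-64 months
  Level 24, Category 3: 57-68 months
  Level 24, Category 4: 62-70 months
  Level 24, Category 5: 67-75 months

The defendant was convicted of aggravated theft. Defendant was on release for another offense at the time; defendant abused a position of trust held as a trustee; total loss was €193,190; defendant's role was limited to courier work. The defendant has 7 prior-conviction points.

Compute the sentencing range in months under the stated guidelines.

47-55 months

Base offense level for aggravated theft: 20.
§2 applies: 20 + 3 = 23.
§3 applies: 23 − 3 = 20.
§4 does not apply.
§6 applies (level before this adjustment is 20 ≥ 17, so +4): 20 + 4 = 24.
§7 applies: 24 + 2 = 26.
Level 26 exceeds the maximum of 24; capped at 24.
Final offense level: 24.
Criminal history: 7 prior points → Category 1 (0-7).
Level 24 falls in the 24 band.
Grid: Level 24 × Category 1 = 47-55 months.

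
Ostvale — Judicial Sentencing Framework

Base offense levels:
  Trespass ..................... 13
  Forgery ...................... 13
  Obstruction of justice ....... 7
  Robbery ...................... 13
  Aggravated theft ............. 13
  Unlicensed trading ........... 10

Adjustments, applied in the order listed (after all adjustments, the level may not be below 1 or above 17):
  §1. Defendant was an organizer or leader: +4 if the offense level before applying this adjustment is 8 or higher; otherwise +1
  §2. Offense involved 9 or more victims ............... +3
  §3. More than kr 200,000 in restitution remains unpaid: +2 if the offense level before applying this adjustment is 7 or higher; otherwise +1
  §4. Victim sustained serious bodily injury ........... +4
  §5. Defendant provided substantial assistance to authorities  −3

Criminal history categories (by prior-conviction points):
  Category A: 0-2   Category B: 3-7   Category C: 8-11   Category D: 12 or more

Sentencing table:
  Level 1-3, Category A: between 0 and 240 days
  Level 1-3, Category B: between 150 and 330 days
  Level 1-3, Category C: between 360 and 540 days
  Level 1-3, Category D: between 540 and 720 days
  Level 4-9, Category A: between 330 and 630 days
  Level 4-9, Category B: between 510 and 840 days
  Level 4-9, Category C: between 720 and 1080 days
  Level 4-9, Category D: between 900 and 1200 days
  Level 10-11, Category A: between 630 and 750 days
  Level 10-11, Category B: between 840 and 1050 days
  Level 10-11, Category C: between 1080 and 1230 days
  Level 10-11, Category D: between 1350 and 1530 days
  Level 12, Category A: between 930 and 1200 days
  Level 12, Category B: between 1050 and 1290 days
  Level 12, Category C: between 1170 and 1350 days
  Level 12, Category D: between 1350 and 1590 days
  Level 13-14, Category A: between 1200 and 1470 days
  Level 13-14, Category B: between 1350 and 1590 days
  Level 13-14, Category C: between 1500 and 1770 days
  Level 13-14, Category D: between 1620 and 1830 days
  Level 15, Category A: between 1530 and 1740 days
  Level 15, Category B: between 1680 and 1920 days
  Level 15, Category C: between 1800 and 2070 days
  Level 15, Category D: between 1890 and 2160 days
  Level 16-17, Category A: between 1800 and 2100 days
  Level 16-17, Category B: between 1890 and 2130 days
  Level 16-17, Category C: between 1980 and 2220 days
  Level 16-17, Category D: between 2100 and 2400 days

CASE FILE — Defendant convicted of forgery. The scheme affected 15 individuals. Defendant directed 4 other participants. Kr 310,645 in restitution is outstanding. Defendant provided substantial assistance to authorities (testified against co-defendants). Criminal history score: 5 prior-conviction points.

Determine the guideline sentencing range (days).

Base offense level for forgery: 13.
§1 applies (level before this adjustment is 13 ≥ 8, so +4): 13 + 4 = 17.
§2 applies: 17 + 3 = 20.
§3 applies (level before this adjustment is 20 ≥ 7, so +2): 20 + 2 = 22.
§5 applies: 22 − 3 = 19.
Level 19 exceeds the maximum of 17; capped at 17.
Final offense level: 17.
Criminal history: 5 prior points → Category B (3-7).
Level 17 falls in the 16-17 band.
Grid: Level 16-17 × Category B = 1890-2130 days.

1890-2130 days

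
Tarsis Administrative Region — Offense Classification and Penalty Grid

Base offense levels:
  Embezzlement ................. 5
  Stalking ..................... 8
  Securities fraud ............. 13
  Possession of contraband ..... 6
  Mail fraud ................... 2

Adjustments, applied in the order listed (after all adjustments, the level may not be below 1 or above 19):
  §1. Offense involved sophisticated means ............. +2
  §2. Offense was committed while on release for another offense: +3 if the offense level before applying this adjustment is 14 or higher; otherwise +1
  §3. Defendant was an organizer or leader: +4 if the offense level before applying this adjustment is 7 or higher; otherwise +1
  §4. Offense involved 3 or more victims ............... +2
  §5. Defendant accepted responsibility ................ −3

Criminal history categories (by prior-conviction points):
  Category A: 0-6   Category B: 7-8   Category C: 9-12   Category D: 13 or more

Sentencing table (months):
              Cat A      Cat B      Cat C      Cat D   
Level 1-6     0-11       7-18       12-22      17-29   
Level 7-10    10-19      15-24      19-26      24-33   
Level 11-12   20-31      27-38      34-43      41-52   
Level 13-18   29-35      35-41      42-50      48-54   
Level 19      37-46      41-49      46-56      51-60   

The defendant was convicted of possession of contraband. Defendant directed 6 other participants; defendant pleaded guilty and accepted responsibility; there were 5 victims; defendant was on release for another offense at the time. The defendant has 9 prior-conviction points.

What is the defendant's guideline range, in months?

Base offense level for possession of contraband: 6.
§1 does not apply.
§2 applies (level before this adjustment is 6 < 14, so +1): 6 + 1 = 7.
§3 applies (level before this adjustment is 7 ≥ 7, so +4): 7 + 4 = 11.
§4 applies: 11 + 2 = 13.
§5 applies: 13 − 3 = 10.
Final offense level: 10.
Criminal history: 9 prior points → Category C (9-12).
Level 10 falls in the 7-10 band.
Grid: Level 7-10 × Category C = 19-26 months.

19-26 months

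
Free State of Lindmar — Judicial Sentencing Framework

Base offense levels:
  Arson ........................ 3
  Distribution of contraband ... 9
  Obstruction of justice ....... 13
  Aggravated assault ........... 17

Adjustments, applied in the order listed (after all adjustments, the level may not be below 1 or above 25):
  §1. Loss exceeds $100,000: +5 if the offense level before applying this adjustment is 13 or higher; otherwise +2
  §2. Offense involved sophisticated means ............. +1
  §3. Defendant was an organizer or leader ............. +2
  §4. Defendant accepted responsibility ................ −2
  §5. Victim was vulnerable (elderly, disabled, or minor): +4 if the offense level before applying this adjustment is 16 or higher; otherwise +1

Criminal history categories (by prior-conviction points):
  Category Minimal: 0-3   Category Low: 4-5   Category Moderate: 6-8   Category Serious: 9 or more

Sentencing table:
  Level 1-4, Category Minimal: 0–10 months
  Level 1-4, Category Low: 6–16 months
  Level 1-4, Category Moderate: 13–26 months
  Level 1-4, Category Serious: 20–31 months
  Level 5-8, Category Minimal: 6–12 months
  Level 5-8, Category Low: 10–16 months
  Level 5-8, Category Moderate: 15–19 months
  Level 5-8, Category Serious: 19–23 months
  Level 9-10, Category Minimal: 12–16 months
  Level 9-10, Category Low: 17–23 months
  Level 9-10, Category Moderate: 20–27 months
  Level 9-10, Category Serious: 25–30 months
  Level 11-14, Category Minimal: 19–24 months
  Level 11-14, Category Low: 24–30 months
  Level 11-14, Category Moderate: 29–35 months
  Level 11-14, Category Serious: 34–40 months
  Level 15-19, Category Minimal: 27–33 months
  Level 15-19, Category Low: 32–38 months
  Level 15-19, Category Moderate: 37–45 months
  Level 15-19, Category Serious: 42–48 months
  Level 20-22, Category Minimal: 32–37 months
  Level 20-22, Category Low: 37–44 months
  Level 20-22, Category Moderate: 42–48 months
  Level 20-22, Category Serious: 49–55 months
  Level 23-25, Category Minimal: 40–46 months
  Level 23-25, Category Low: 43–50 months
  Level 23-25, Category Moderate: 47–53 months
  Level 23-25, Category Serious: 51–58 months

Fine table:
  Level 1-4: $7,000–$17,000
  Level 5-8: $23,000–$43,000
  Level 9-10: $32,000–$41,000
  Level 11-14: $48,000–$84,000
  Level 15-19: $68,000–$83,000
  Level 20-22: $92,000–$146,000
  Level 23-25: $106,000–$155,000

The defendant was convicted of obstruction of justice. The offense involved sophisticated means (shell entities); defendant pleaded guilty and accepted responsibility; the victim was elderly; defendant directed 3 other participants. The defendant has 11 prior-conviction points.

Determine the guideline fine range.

Base offense level for obstruction of justice: 13.
§1 does not apply.
§2 applies: 13 + 1 = 14.
§3 applies: 14 + 2 = 16.
§4 applies: 16 − 2 = 14.
§5 applies (level before this adjustment is 14 < 16, so +1): 14 + 1 = 15.
Final offense level: 15.
Level 15 falls in the 15-19 band.
Fine table: Level 15-19 → $68,000–$83,000.

$68,000–$83,000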